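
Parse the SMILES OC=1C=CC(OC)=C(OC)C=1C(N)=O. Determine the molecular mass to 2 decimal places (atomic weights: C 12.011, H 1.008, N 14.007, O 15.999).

197.19 g/mol

First, the molecular formula is C9H11NO4 (counting implicit H from valence).
  C: 9 × 12.011 = 108.099
  H: 11 × 1.008 = 11.088
  N: 1 × 14.007 = 14.007
  O: 4 × 15.999 = 63.996
Sum: 9×12.011 + 11×1.008 + 1×14.007 + 4×15.999 = 197.190 → 197.19 g/mol.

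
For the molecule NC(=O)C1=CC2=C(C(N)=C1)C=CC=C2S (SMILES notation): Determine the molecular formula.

C11H10N2OS

Walk through each heavy atom and fill implicit hydrogens from standard valence (C 4, N 3, O 2, S 2, halogen 1):
  atom 1: N, bond orders sum to 1 (valence 3) → 2 H
  atom 2: C, bond orders sum to 4 (valence 4) → 0 H
  atom 3: O, bond orders sum to 2 (valence 2) → 0 H
  atom 4: C, bond orders sum to 4 (valence 4) → 0 H
  atom 5: C, bond orders sum to 3 (valence 4) → 1 H
  atom 6: C, bond orders sum to 4 (valence 4) → 0 H
  atom 7: C, bond orders sum to 4 (valence 4) → 0 H
  atom 8: C, bond orders sum to 4 (valence 4) → 0 H
  atom 9: N, bond orders sum to 1 (valence 3) → 2 H
  atom 10: C, bond orders sum to 3 (valence 4) → 1 H
  atom 11: C, bond orders sum to 3 (valence 4) → 1 H
  atom 12: C, bond orders sum to 3 (valence 4) → 1 H
  atom 13: C, bond orders sum to 3 (valence 4) → 1 H
  atom 14: C, bond orders sum to 4 (valence 4) → 0 H
  atom 15: S, bond orders sum to 1 (valence 2) → 1 H
Totals → C:11, H:10, N:2, O:1, S:1.
In Hill order: C11H10N2OS.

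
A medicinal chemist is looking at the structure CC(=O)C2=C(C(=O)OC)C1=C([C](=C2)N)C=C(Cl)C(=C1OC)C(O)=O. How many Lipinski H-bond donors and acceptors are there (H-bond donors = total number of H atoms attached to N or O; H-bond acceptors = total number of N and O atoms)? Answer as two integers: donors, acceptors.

Donors: find every N or O and count the H atoms it carries.
  atom 3 (O): bond orders sum to 2 → 0 H
  atom 7 (O): bond orders sum to 2 → 0 H
  atom 8 (O): bond orders sum to 2 → 0 H
  atom 14 (N): bond orders sum to 1 → 2 H
  atom 20 (O): bond orders sum to 2 → 0 H
  atom 23 (O): bond orders sum to 1 → 1 H
  atom 24 (O): bond orders sum to 2 → 0 H
Lipinski HBD = 3.
Acceptors: N atoms = 1, O atoms = 6 → HBA = 7.

3, 7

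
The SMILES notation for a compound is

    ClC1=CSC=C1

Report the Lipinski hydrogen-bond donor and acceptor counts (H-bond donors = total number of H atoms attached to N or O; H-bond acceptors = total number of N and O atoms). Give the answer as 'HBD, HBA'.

0, 0

Donors: find every N or O and count the H atoms it carries.
  (no N or O atoms present)
Lipinski HBD = 0.
Acceptors: N atoms = 0, O atoms = 0 → HBA = 0.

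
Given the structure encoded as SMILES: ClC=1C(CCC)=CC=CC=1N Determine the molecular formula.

Walk through each heavy atom and fill implicit hydrogens from standard valence (C 4, N 3, O 2, S 2, halogen 1):
  atom 1: Cl (halogen, monovalent) → 0 H
  atom 2: C, bond orders sum to 4 (valence 4) → 0 H
  atom 3: C, bond orders sum to 4 (valence 4) → 0 H
  atom 4: C, bond orders sum to 2 (valence 4) → 2 H
  atom 5: C, bond orders sum to 2 (valence 4) → 2 H
  atom 6: C, bond orders sum to 1 (valence 4) → 3 H
  atom 7: C, bond orders sum to 3 (valence 4) → 1 H
  atom 8: C, bond orders sum to 3 (valence 4) → 1 H
  atom 9: C, bond orders sum to 3 (valence 4) → 1 H
  atom 10: C, bond orders sum to 4 (valence 4) → 0 H
  atom 11: N, bond orders sum to 1 (valence 3) → 2 H
Totals → C:9, H:12, Cl:1, N:1.

C9H12ClN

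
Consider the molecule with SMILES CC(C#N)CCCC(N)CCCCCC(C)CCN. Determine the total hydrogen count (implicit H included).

Walk through each heavy atom and fill implicit hydrogens from standard valence (C 4, N 3, O 2, S 2, halogen 1):
  atom 1: C, bond orders sum to 1 (valence 4) → 3 H
  atom 2: C, bond orders sum to 3 (valence 4) → 1 H
  atom 3: C, bond orders sum to 4 (valence 4) → 0 H
  atom 4: N, bond orders sum to 3 (valence 3) → 0 H
  atom 5: C, bond orders sum to 2 (valence 4) → 2 H
  atom 6: C, bond orders sum to 2 (valence 4) → 2 H
  atom 7: C, bond orders sum to 2 (valence 4) → 2 H
  atom 8: C, bond orders sum to 3 (valence 4) → 1 H
  atom 9: N, bond orders sum to 1 (valence 3) → 2 H
  atom 10: C, bond orders sum to 2 (valence 4) → 2 H
  atom 11: C, bond orders sum to 2 (valence 4) → 2 H
  atom 12: C, bond orders sum to 2 (valence 4) → 2 H
  atom 13: C, bond orders sum to 2 (valence 4) → 2 H
  atom 14: C, bond orders sum to 2 (valence 4) → 2 H
  atom 15: C, bond orders sum to 3 (valence 4) → 1 H
  atom 16: C, bond orders sum to 1 (valence 4) → 3 H
  atom 17: C, bond orders sum to 2 (valence 4) → 2 H
  atom 18: C, bond orders sum to 2 (valence 4) → 2 H
  atom 19: N, bond orders sum to 1 (valence 3) → 2 H
Total hydrogens: 33.

33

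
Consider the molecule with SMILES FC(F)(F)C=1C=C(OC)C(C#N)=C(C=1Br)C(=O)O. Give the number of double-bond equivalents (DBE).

7

Molecular formula: C10H5BrF3NO3.
DoU = (2C + 2 + N − H − X) / 2, where X is the halogen count and O/S are ignored.
    = (2·10 + 2 + 1 − 5 − 4) / 2 = 14 / 2 = 7.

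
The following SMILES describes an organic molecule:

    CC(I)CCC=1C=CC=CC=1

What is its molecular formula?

C10H13I

Walk through each heavy atom and fill implicit hydrogens from standard valence (C 4, N 3, O 2, S 2, halogen 1):
  atom 1: C, bond orders sum to 1 (valence 4) → 3 H
  atom 2: C, bond orders sum to 3 (valence 4) → 1 H
  atom 3: I (halogen, monovalent) → 0 H
  atom 4: C, bond orders sum to 2 (valence 4) → 2 H
  atom 5: C, bond orders sum to 2 (valence 4) → 2 H
  atom 6: C, bond orders sum to 4 (valence 4) → 0 H
  atom 7: C, bond orders sum to 3 (valence 4) → 1 H
  atom 8: C, bond orders sum to 3 (valence 4) → 1 H
  atom 9: C, bond orders sum to 3 (valence 4) → 1 H
  atom 10: C, bond orders sum to 3 (valence 4) → 1 H
  atom 11: C, bond orders sum to 3 (valence 4) → 1 H
Totals → C:10, H:13, I:1.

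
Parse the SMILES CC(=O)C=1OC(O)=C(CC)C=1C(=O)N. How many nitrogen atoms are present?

1

Scan the SMILES for N atoms (remember two-letter symbols like Cl and Br are single atoms).
Nitrogen count: 1.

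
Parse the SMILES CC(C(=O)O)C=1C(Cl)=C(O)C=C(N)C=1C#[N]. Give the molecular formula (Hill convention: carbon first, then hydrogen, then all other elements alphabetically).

Walk through each heavy atom and fill implicit hydrogens from standard valence (C 4, N 3, O 2, S 2, halogen 1):
  atom 1: C, bond orders sum to 1 (valence 4) → 3 H
  atom 2: C, bond orders sum to 3 (valence 4) → 1 H
  atom 3: C, bond orders sum to 4 (valence 4) → 0 H
  atom 4: O, bond orders sum to 2 (valence 2) → 0 H
  atom 5: O, bond orders sum to 1 (valence 2) → 1 H
  atom 6: C, bond orders sum to 4 (valence 4) → 0 H
  atom 7: C, bond orders sum to 4 (valence 4) → 0 H
  atom 8: Cl (halogen, monovalent) → 0 H
  atom 9: C, bond orders sum to 4 (valence 4) → 0 H
  atom 10: O, bond orders sum to 1 (valence 2) → 1 H
  atom 11: C, bond orders sum to 3 (valence 4) → 1 H
  atom 12: C, bond orders sum to 4 (valence 4) → 0 H
  atom 13: N, bond orders sum to 1 (valence 3) → 2 H
  atom 14: C, bond orders sum to 4 (valence 4) → 0 H
  atom 15: C, bond orders sum to 4 (valence 4) → 0 H
  atom 16: N with explicit H count 0
Totals → C:10, H:9, Cl:1, N:2, O:3.

C10H9ClN2O3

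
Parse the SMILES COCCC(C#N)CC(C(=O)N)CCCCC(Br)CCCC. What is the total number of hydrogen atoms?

31

Walk through each heavy atom and fill implicit hydrogens from standard valence (C 4, N 3, O 2, S 2, halogen 1):
  atom 1: C, bond orders sum to 1 (valence 4) → 3 H
  atom 2: O, bond orders sum to 2 (valence 2) → 0 H
  atom 3: C, bond orders sum to 2 (valence 4) → 2 H
  atom 4: C, bond orders sum to 2 (valence 4) → 2 H
  atom 5: C, bond orders sum to 3 (valence 4) → 1 H
  atom 6: C, bond orders sum to 4 (valence 4) → 0 H
  atom 7: N, bond orders sum to 3 (valence 3) → 0 H
  atom 8: C, bond orders sum to 2 (valence 4) → 2 H
  atom 9: C, bond orders sum to 3 (valence 4) → 1 H
  atom 10: C, bond orders sum to 4 (valence 4) → 0 H
  atom 11: O, bond orders sum to 2 (valence 2) → 0 H
  atom 12: N, bond orders sum to 1 (valence 3) → 2 H
  atom 13: C, bond orders sum to 2 (valence 4) → 2 H
  atom 14: C, bond orders sum to 2 (valence 4) → 2 H
  atom 15: C, bond orders sum to 2 (valence 4) → 2 H
  atom 16: C, bond orders sum to 2 (valence 4) → 2 H
  atom 17: C, bond orders sum to 3 (valence 4) → 1 H
  atom 18: Br (halogen, monovalent) → 0 H
  atom 19: C, bond orders sum to 2 (valence 4) → 2 H
  atom 20: C, bond orders sum to 2 (valence 4) → 2 H
  atom 21: C, bond orders sum to 2 (valence 4) → 2 H
  atom 22: C, bond orders sum to 1 (valence 4) → 3 H
Total hydrogens: 31.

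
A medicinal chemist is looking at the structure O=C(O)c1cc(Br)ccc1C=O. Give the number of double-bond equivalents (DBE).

Molecular formula: C8H5BrO3.
DoU = (2C + 2 + N − H − X) / 2, where X is the halogen count and O/S are ignored.
    = (2·8 + 2 + 0 − 5 − 1) / 2 = 12 / 2 = 6.

6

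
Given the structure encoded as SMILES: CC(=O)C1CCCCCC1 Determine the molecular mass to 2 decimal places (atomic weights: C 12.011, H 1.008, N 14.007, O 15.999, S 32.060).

First, the molecular formula is C9H16O (counting implicit H from valence).
  C: 9 × 12.011 = 108.099
  H: 16 × 1.008 = 16.128
  O: 1 × 15.999 = 15.999
Sum: 9×12.011 + 16×1.008 + 1×15.999 = 140.226 → 140.23 g/mol.

140.23 g/mol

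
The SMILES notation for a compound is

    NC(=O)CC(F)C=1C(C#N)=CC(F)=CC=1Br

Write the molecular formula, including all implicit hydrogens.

C10H7BrF2N2O

Walk through each heavy atom and fill implicit hydrogens from standard valence (C 4, N 3, O 2, S 2, halogen 1):
  atom 1: N, bond orders sum to 1 (valence 3) → 2 H
  atom 2: C, bond orders sum to 4 (valence 4) → 0 H
  atom 3: O, bond orders sum to 2 (valence 2) → 0 H
  atom 4: C, bond orders sum to 2 (valence 4) → 2 H
  atom 5: C, bond orders sum to 3 (valence 4) → 1 H
  atom 6: F (halogen, monovalent) → 0 H
  atom 7: C, bond orders sum to 4 (valence 4) → 0 H
  atom 8: C, bond orders sum to 4 (valence 4) → 0 H
  atom 9: C, bond orders sum to 4 (valence 4) → 0 H
  atom 10: N, bond orders sum to 3 (valence 3) → 0 H
  atom 11: C, bond orders sum to 3 (valence 4) → 1 H
  atom 12: C, bond orders sum to 4 (valence 4) → 0 H
  atom 13: F (halogen, monovalent) → 0 H
  atom 14: C, bond orders sum to 3 (valence 4) → 1 H
  atom 15: C, bond orders sum to 4 (valence 4) → 0 H
  atom 16: Br (halogen, monovalent) → 0 H
Totals → C:10, H:7, Br:1, F:2, N:2, O:1.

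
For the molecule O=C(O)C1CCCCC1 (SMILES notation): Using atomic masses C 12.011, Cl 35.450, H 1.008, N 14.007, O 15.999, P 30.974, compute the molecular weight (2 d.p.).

First, the molecular formula is C7H12O2 (counting implicit H from valence).
  C: 7 × 12.011 = 84.077
  H: 12 × 1.008 = 12.096
  O: 2 × 15.999 = 31.998
Sum: 7×12.011 + 12×1.008 + 2×15.999 = 128.171 → 128.17 g/mol.

128.17 g/mol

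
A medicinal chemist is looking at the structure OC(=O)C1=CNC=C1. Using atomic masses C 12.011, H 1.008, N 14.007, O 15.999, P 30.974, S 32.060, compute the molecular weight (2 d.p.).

First, the molecular formula is C5H5NO2 (counting implicit H from valence).
  C: 5 × 12.011 = 60.055
  H: 5 × 1.008 = 5.040
  N: 1 × 14.007 = 14.007
  O: 2 × 15.999 = 31.998
Sum: 5×12.011 + 5×1.008 + 1×14.007 + 2×15.999 = 111.100 → 111.10 g/mol.

111.10 g/mol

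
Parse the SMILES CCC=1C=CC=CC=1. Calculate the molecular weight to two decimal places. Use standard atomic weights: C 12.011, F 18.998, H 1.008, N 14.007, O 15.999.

106.17 g/mol

First, the molecular formula is C8H10 (counting implicit H from valence).
  C: 8 × 12.011 = 96.088
  H: 10 × 1.008 = 10.080
Sum: 8×12.011 + 10×1.008 = 106.168 → 106.17 g/mol.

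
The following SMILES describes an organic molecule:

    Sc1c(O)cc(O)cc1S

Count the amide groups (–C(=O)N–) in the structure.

Scan the SMILES for the amide motif — none present.
Groups that are present: 2 hydroxyl, 2 thiol.

0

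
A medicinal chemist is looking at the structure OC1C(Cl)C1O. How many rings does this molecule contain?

1

In SMILES, each pair of matching ring-closure digits denotes one ring-closing bond; the number of such bonds equals the number of independent rings.
Ring-closure bonds here: 1.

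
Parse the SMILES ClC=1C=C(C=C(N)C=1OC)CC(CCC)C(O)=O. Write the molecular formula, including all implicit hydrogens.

C13H18ClNO3

Walk through each heavy atom and fill implicit hydrogens from standard valence (C 4, N 3, O 2, S 2, halogen 1):
  atom 1: Cl (halogen, monovalent) → 0 H
  atom 2: C, bond orders sum to 4 (valence 4) → 0 H
  atom 3: C, bond orders sum to 3 (valence 4) → 1 H
  atom 4: C, bond orders sum to 4 (valence 4) → 0 H
  atom 5: C, bond orders sum to 3 (valence 4) → 1 H
  atom 6: C, bond orders sum to 4 (valence 4) → 0 H
  atom 7: N, bond orders sum to 1 (valence 3) → 2 H
  atom 8: C, bond orders sum to 4 (valence 4) → 0 H
  atom 9: O, bond orders sum to 2 (valence 2) → 0 H
  atom 10: C, bond orders sum to 1 (valence 4) → 3 H
  atom 11: C, bond orders sum to 2 (valence 4) → 2 H
  atom 12: C, bond orders sum to 3 (valence 4) → 1 H
  atom 13: C, bond orders sum to 2 (valence 4) → 2 H
  atom 14: C, bond orders sum to 2 (valence 4) → 2 H
  atom 15: C, bond orders sum to 1 (valence 4) → 3 H
  atom 16: C, bond orders sum to 4 (valence 4) → 0 H
  atom 17: O, bond orders sum to 1 (valence 2) → 1 H
  atom 18: O, bond orders sum to 2 (valence 2) → 0 H
Totals → C:13, H:18, Cl:1, N:1, O:3.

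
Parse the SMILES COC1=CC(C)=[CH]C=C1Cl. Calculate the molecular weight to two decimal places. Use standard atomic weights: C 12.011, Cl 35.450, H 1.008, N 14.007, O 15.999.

First, the molecular formula is C8H9ClO (counting implicit H from valence).
  C: 8 × 12.011 = 96.088
  Cl: 1 × 35.450 = 35.450
  H: 9 × 1.008 = 9.072
  O: 1 × 15.999 = 15.999
Sum: 8×12.011 + 1×35.450 + 9×1.008 + 1×15.999 = 156.609 → 156.61 g/mol.

156.61 g/mol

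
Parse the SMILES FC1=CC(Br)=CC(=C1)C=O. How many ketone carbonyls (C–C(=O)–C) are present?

Scan the SMILES for the ketone motif — none present.
Groups that are present: 1 aldehyde.

0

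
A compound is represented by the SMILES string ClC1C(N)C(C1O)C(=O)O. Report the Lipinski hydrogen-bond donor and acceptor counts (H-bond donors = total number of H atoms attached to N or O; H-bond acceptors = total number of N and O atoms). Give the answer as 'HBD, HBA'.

4, 4

Donors: find every N or O and count the H atoms it carries.
  atom 4 (N): bond orders sum to 1 → 2 H
  atom 7 (O): bond orders sum to 1 → 1 H
  atom 9 (O): bond orders sum to 2 → 0 H
  atom 10 (O): bond orders sum to 1 → 1 H
Lipinski HBD = 4.
Acceptors: N atoms = 1, O atoms = 3 → HBA = 4.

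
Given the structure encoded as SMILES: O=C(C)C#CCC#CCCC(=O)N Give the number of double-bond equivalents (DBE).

Molecular formula: C10H11NO2.
DoU = (2C + 2 + N − H − X) / 2, where X is the halogen count and O/S are ignored.
    = (2·10 + 2 + 1 − 11 − 0) / 2 = 12 / 2 = 6.

6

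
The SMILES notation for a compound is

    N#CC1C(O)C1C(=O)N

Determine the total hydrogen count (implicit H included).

6

Walk through each heavy atom and fill implicit hydrogens from standard valence (C 4, N 3, O 2, S 2, halogen 1):
  atom 1: N, bond orders sum to 3 (valence 3) → 0 H
  atom 2: C, bond orders sum to 4 (valence 4) → 0 H
  atom 3: C, bond orders sum to 3 (valence 4) → 1 H
  atom 4: C, bond orders sum to 3 (valence 4) → 1 H
  atom 5: O, bond orders sum to 1 (valence 2) → 1 H
  atom 6: C, bond orders sum to 3 (valence 4) → 1 H
  atom 7: C, bond orders sum to 4 (valence 4) → 0 H
  atom 8: O, bond orders sum to 2 (valence 2) → 0 H
  atom 9: N, bond orders sum to 1 (valence 3) → 2 H
Total hydrogens: 6.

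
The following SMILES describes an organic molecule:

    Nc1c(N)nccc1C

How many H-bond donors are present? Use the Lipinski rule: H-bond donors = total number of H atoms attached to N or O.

4

Donors: find every N or O and count the H atoms it carries.
  atom 1 (N): bond orders sum to 1 → 2 H
  atom 4 (N): bond orders sum to 1 → 2 H
  atom 5 (N): bond orders sum to 3 → 0 H
Lipinski HBD = 4.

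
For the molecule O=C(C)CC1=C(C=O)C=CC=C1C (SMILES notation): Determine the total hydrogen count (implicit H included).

Walk through each heavy atom and fill implicit hydrogens from standard valence (C 4, N 3, O 2, S 2, halogen 1):
  atom 1: O, bond orders sum to 2 (valence 2) → 0 H
  atom 2: C, bond orders sum to 4 (valence 4) → 0 H
  atom 3: C, bond orders sum to 1 (valence 4) → 3 H
  atom 4: C, bond orders sum to 2 (valence 4) → 2 H
  atom 5: C, bond orders sum to 4 (valence 4) → 0 H
  atom 6: C, bond orders sum to 4 (valence 4) → 0 H
  atom 7: C, bond orders sum to 3 (valence 4) → 1 H
  atom 8: O, bond orders sum to 2 (valence 2) → 0 H
  atom 9: C, bond orders sum to 3 (valence 4) → 1 H
  atom 10: C, bond orders sum to 3 (valence 4) → 1 H
  atom 11: C, bond orders sum to 3 (valence 4) → 1 H
  atom 12: C, bond orders sum to 4 (valence 4) → 0 H
  atom 13: C, bond orders sum to 1 (valence 4) → 3 H
Total hydrogens: 12.

12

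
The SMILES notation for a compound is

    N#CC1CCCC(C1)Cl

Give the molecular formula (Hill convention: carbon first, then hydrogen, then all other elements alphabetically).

Walk through each heavy atom and fill implicit hydrogens from standard valence (C 4, N 3, O 2, S 2, halogen 1):
  atom 1: N, bond orders sum to 3 (valence 3) → 0 H
  atom 2: C, bond orders sum to 4 (valence 4) → 0 H
  atom 3: C, bond orders sum to 3 (valence 4) → 1 H
  atom 4: C, bond orders sum to 2 (valence 4) → 2 H
  atom 5: C, bond orders sum to 2 (valence 4) → 2 H
  atom 6: C, bond orders sum to 2 (valence 4) → 2 H
  atom 7: C, bond orders sum to 3 (valence 4) → 1 H
  atom 8: C, bond orders sum to 2 (valence 4) → 2 H
  atom 9: Cl (halogen, monovalent) → 0 H
Totals → C:7, H:10, Cl:1, N:1.

C7H10ClN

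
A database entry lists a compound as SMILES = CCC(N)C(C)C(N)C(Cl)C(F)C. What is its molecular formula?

C9H20ClFN2

Walk through each heavy atom and fill implicit hydrogens from standard valence (C 4, N 3, O 2, S 2, halogen 1):
  atom 1: C, bond orders sum to 1 (valence 4) → 3 H
  atom 2: C, bond orders sum to 2 (valence 4) → 2 H
  atom 3: C, bond orders sum to 3 (valence 4) → 1 H
  atom 4: N, bond orders sum to 1 (valence 3) → 2 H
  atom 5: C, bond orders sum to 3 (valence 4) → 1 H
  atom 6: C, bond orders sum to 1 (valence 4) → 3 H
  atom 7: C, bond orders sum to 3 (valence 4) → 1 H
  atom 8: N, bond orders sum to 1 (valence 3) → 2 H
  atom 9: C, bond orders sum to 3 (valence 4) → 1 H
  atom 10: Cl (halogen, monovalent) → 0 H
  atom 11: C, bond orders sum to 3 (valence 4) → 1 H
  atom 12: F (halogen, monovalent) → 0 H
  atom 13: C, bond orders sum to 1 (valence 4) → 3 H
Totals → C:9, H:20, Cl:1, F:1, N:2.
In Hill order: C9H20ClFN2.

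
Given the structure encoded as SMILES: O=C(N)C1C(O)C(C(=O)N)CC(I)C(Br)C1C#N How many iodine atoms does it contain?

1

Scan the SMILES for I atoms (remember two-letter symbols like Cl and Br are single atoms).
Iodine count: 1.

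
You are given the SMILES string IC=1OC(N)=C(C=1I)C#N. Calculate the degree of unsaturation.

5

Molecular formula: C5H2I2N2O.
DoU = (2C + 2 + N − H − X) / 2, where X is the halogen count and O/S are ignored.
    = (2·5 + 2 + 2 − 2 − 2) / 2 = 10 / 2 = 5.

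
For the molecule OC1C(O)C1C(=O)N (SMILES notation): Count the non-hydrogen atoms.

8

Every atom symbol written in the SMILES (organic subset) is one heavy atom; implicit H are not written.
Heavy atoms by element → C:4, N:1, O:3.
Total: 8.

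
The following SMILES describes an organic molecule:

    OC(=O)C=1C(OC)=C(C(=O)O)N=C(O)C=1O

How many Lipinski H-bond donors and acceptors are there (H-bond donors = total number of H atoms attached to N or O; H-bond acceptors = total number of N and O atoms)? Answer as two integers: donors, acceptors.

4, 8

Donors: find every N or O and count the H atoms it carries.
  atom 1 (O): bond orders sum to 1 → 1 H
  atom 3 (O): bond orders sum to 2 → 0 H
  atom 6 (O): bond orders sum to 2 → 0 H
  atom 10 (O): bond orders sum to 2 → 0 H
  atom 11 (O): bond orders sum to 1 → 1 H
  atom 12 (N): bond orders sum to 3 → 0 H
  atom 14 (O): bond orders sum to 1 → 1 H
  atom 16 (O): bond orders sum to 1 → 1 H
Lipinski HBD = 4.
Acceptors: N atoms = 1, O atoms = 7 → HBA = 8.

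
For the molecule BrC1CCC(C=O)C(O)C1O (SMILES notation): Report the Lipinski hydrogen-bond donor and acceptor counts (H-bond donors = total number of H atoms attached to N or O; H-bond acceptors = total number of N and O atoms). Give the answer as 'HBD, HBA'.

2, 3

Donors: find every N or O and count the H atoms it carries.
  atom 7 (O): bond orders sum to 2 → 0 H
  atom 9 (O): bond orders sum to 1 → 1 H
  atom 11 (O): bond orders sum to 1 → 1 H
Lipinski HBD = 2.
Acceptors: N atoms = 0, O atoms = 3 → HBA = 3.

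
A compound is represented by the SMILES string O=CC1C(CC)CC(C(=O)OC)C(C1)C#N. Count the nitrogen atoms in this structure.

1

Scan the SMILES for N atoms (remember two-letter symbols like Cl and Br are single atoms).
Nitrogen count: 1.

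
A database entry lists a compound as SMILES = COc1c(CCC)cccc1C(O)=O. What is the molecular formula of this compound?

C11H14O3

Walk through each heavy atom and fill implicit hydrogens from standard valence (C 4, N 3, O 2, S 2, halogen 1); for lowercase aromatic atoms, an aromatic c carries 1 H when it has two neighbours and 0 H with three, and aromatic n carries 0 H:
  atom 1: C, bond orders sum to 1 (valence 4) → 3 H
  atom 2: O, bond orders sum to 2 (valence 2) → 0 H
  atom 3: aromatic c, 3 neighbours → 0 H
  atom 4: aromatic c, 3 neighbours → 0 H
  atom 5: C, bond orders sum to 2 (valence 4) → 2 H
  atom 6: C, bond orders sum to 2 (valence 4) → 2 H
  atom 7: C, bond orders sum to 1 (valence 4) → 3 H
  atom 8: aromatic c, 2 neighbours → 1 H
  atom 9: aromatic c, 2 neighbours → 1 H
  atom 10: aromatic c, 2 neighbours → 1 H
  atom 11: aromatic c, 3 neighbours → 0 H
  atom 12: C, bond orders sum to 4 (valence 4) → 0 H
  atom 13: O, bond orders sum to 1 (valence 2) → 1 H
  atom 14: O, bond orders sum to 2 (valence 2) → 0 H
Totals → C:11, H:14, O:3.
In Hill order: C11H14O3.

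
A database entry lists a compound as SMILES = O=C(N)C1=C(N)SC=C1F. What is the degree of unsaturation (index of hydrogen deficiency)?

Molecular formula: C5H5FN2OS.
DoU = (2C + 2 + N − H − X) / 2, where X is the halogen count and O/S are ignored.
    = (2·5 + 2 + 2 − 5 − 1) / 2 = 8 / 2 = 4.

4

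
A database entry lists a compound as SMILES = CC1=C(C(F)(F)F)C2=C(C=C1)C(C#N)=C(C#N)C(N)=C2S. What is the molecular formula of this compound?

Walk through each heavy atom and fill implicit hydrogens from standard valence (C 4, N 3, O 2, S 2, halogen 1):
  atom 1: C, bond orders sum to 1 (valence 4) → 3 H
  atom 2: C, bond orders sum to 4 (valence 4) → 0 H
  atom 3: C, bond orders sum to 4 (valence 4) → 0 H
  atom 4: C, bond orders sum to 4 (valence 4) → 0 H
  atom 5: F (halogen, monovalent) → 0 H
  atom 6: F (halogen, monovalent) → 0 H
  atom 7: F (halogen, monovalent) → 0 H
  atom 8: C, bond orders sum to 4 (valence 4) → 0 H
  atom 9: C, bond orders sum to 4 (valence 4) → 0 H
  atom 10: C, bond orders sum to 3 (valence 4) → 1 H
  atom 11: C, bond orders sum to 3 (valence 4) → 1 H
  atom 12: C, bond orders sum to 4 (valence 4) → 0 H
  atom 13: C, bond orders sum to 4 (valence 4) → 0 H
  atom 14: N, bond orders sum to 3 (valence 3) → 0 H
  atom 15: C, bond orders sum to 4 (valence 4) → 0 H
  atom 16: C, bond orders sum to 4 (valence 4) → 0 H
  atom 17: N, bond orders sum to 3 (valence 3) → 0 H
  atom 18: C, bond orders sum to 4 (valence 4) → 0 H
  atom 19: N, bond orders sum to 1 (valence 3) → 2 H
  atom 20: C, bond orders sum to 4 (valence 4) → 0 H
  atom 21: S, bond orders sum to 1 (valence 2) → 1 H
Totals → C:14, H:8, F:3, N:3, S:1.

C14H8F3N3S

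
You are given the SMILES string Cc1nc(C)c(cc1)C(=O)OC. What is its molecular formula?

C9H11NO2

Walk through each heavy atom and fill implicit hydrogens from standard valence (C 4, N 3, O 2, S 2, halogen 1); for lowercase aromatic atoms, an aromatic c carries 1 H when it has two neighbours and 0 H with three, and aromatic n carries 0 H:
  atom 1: C, bond orders sum to 1 (valence 4) → 3 H
  atom 2: aromatic c, 3 neighbours → 0 H
  atom 3: aromatic n, 2 neighbours → 0 H
  atom 4: aromatic c, 3 neighbours → 0 H
  atom 5: C, bond orders sum to 1 (valence 4) → 3 H
  atom 6: aromatic c, 3 neighbours → 0 H
  atom 7: aromatic c, 2 neighbours → 1 H
  atom 8: aromatic c, 2 neighbours → 1 H
  atom 9: C, bond orders sum to 4 (valence 4) → 0 H
  atom 10: O, bond orders sum to 2 (valence 2) → 0 H
  atom 11: O, bond orders sum to 2 (valence 2) → 0 H
  atom 12: C, bond orders sum to 1 (valence 4) → 3 H
Totals → C:9, H:11, N:1, O:2.
In Hill order: C9H11NO2.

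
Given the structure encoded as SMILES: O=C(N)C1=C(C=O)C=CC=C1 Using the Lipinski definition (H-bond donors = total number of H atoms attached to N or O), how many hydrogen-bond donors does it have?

Donors: find every N or O and count the H atoms it carries.
  atom 1 (O): bond orders sum to 2 → 0 H
  atom 3 (N): bond orders sum to 1 → 2 H
  atom 7 (O): bond orders sum to 2 → 0 H
Lipinski HBD = 2.

2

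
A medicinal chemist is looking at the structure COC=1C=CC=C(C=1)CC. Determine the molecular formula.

C9H12O

Walk through each heavy atom and fill implicit hydrogens from standard valence (C 4, N 3, O 2, S 2, halogen 1):
  atom 1: C, bond orders sum to 1 (valence 4) → 3 H
  atom 2: O, bond orders sum to 2 (valence 2) → 0 H
  atom 3: C, bond orders sum to 4 (valence 4) → 0 H
  atom 4: C, bond orders sum to 3 (valence 4) → 1 H
  atom 5: C, bond orders sum to 3 (valence 4) → 1 H
  atom 6: C, bond orders sum to 3 (valence 4) → 1 H
  atom 7: C, bond orders sum to 4 (valence 4) → 0 H
  atom 8: C, bond orders sum to 3 (valence 4) → 1 H
  atom 9: C, bond orders sum to 2 (valence 4) → 2 H
  atom 10: C, bond orders sum to 1 (valence 4) → 3 H
Totals → C:9, H:12, O:1.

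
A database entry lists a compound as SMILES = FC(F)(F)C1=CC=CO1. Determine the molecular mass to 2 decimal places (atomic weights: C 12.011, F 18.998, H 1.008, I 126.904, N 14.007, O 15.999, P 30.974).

136.07 g/mol

First, the molecular formula is C5H3F3O (counting implicit H from valence).
  C: 5 × 12.011 = 60.055
  F: 3 × 18.998 = 56.994
  H: 3 × 1.008 = 3.024
  O: 1 × 15.999 = 15.999
Sum: 5×12.011 + 3×18.998 + 3×1.008 + 1×15.999 = 136.072 → 136.07 g/mol.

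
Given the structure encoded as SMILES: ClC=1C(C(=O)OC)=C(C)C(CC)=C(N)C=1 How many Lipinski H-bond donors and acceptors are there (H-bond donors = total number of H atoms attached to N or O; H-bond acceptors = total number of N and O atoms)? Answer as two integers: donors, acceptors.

2, 3

Donors: find every N or O and count the H atoms it carries.
  atom 5 (O): bond orders sum to 2 → 0 H
  atom 6 (O): bond orders sum to 2 → 0 H
  atom 14 (N): bond orders sum to 1 → 2 H
Lipinski HBD = 2.
Acceptors: N atoms = 1, O atoms = 2 → HBA = 3.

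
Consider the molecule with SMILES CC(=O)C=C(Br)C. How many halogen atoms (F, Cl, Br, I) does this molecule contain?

1

Halogen atoms appear at heavy-atom position 6 (1×Br).
Other groups present: 1 alkene, 1 ketone.
Halogen count: 1.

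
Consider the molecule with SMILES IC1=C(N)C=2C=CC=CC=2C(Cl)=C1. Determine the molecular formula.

Walk through each heavy atom and fill implicit hydrogens from standard valence (C 4, N 3, O 2, S 2, halogen 1):
  atom 1: I (halogen, monovalent) → 0 H
  atom 2: C, bond orders sum to 4 (valence 4) → 0 H
  atom 3: C, bond orders sum to 4 (valence 4) → 0 H
  atom 4: N, bond orders sum to 1 (valence 3) → 2 H
  atom 5: C, bond orders sum to 4 (valence 4) → 0 H
  atom 6: C, bond orders sum to 3 (valence 4) → 1 H
  atom 7: C, bond orders sum to 3 (valence 4) → 1 H
  atom 8: C, bond orders sum to 3 (valence 4) → 1 H
  atom 9: C, bond orders sum to 3 (valence 4) → 1 H
  atom 10: C, bond orders sum to 4 (valence 4) → 0 H
  atom 11: C, bond orders sum to 4 (valence 4) → 0 H
  atom 12: Cl (halogen, monovalent) → 0 H
  atom 13: C, bond orders sum to 3 (valence 4) → 1 H
Totals → C:10, H:7, Cl:1, I:1, N:1.

C10H7ClIN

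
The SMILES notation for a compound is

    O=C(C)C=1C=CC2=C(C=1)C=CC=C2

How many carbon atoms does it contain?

Count every carbon token in the SMILES (each C, including those in ring-closure positions and inside branches).
Carbon count: 12.

12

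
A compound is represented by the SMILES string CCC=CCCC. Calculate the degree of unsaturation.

1

Molecular formula: C7H14.
DoU = (2C + 2 + N − H − X) / 2, where X is the halogen count and O/S are ignored.
    = (2·7 + 2 + 0 − 14 − 0) / 2 = 2 / 2 = 1.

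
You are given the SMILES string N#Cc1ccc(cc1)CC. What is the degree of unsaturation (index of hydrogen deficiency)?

Molecular formula: C9H9N.
DoU = (2C + 2 + N − H − X) / 2, where X is the halogen count and O/S are ignored.
    = (2·9 + 2 + 1 − 9 − 0) / 2 = 12 / 2 = 6.

6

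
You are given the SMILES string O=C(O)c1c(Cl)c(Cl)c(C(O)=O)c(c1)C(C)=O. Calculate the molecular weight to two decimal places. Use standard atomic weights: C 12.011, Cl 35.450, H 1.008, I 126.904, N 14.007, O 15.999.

First, the molecular formula is C10H6Cl2O5 (counting implicit H from valence).
  C: 10 × 12.011 = 120.110
  Cl: 2 × 35.450 = 70.900
  H: 6 × 1.008 = 6.048
  O: 5 × 15.999 = 79.995
Sum: 10×12.011 + 2×35.450 + 6×1.008 + 5×15.999 = 277.053 → 277.05 g/mol.

277.05 g/mol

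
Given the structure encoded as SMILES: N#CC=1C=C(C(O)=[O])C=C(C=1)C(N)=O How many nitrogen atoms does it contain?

2

Scan the SMILES for N atoms (remember two-letter symbols like Cl and Br are single atoms).
Nitrogen count: 2.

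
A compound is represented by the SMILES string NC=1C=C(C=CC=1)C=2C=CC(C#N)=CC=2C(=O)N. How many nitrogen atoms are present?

3

Scan the SMILES for N atoms (remember two-letter symbols like Cl and Br are single atoms).
Nitrogen count: 3.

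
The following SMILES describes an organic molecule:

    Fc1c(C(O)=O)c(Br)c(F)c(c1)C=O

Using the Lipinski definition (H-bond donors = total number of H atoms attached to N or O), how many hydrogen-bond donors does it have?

Donors: find every N or O and count the H atoms it carries.
  atom 5 (O): bond orders sum to 1 → 1 H
  atom 6 (O): bond orders sum to 2 → 0 H
  atom 14 (O): bond orders sum to 2 → 0 H
Lipinski HBD = 1.

1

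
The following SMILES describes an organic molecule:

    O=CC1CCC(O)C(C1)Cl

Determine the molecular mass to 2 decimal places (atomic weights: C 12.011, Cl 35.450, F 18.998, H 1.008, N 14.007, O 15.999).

162.61 g/mol

First, the molecular formula is C7H11ClO2 (counting implicit H from valence).
  C: 7 × 12.011 = 84.077
  Cl: 1 × 35.450 = 35.450
  H: 11 × 1.008 = 11.088
  O: 2 × 15.999 = 31.998
Sum: 7×12.011 + 1×35.450 + 11×1.008 + 2×15.999 = 162.613 → 162.61 g/mol.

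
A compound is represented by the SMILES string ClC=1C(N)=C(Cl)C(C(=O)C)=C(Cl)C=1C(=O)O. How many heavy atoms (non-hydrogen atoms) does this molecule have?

16

Every atom symbol written in the SMILES (organic subset) is one heavy atom; implicit H are not written.
Heavy atoms by element → C:9, Cl:3, N:1, O:3.
Total: 16.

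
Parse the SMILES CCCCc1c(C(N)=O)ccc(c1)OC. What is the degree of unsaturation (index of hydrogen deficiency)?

5

Molecular formula: C12H17NO2.
DoU = (2C + 2 + N − H − X) / 2, where X is the halogen count and O/S are ignored.
    = (2·12 + 2 + 1 − 17 − 0) / 2 = 10 / 2 = 5.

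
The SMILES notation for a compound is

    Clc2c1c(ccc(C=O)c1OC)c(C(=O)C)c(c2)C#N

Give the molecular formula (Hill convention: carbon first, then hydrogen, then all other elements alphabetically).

Walk through each heavy atom and fill implicit hydrogens from standard valence (C 4, N 3, O 2, S 2, halogen 1); for lowercase aromatic atoms, an aromatic c carries 1 H when it has two neighbours and 0 H with three, and aromatic n carries 0 H:
  atom 1: Cl (halogen, monovalent) → 0 H
  atom 2: aromatic c, 3 neighbours → 0 H
  atom 3: aromatic c, 3 neighbours → 0 H
  atom 4: aromatic c, 3 neighbours → 0 H
  atom 5: aromatic c, 2 neighbours → 1 H
  atom 6: aromatic c, 2 neighbours → 1 H
  atom 7: aromatic c, 3 neighbours → 0 H
  atom 8: C, bond orders sum to 3 (valence 4) → 1 H
  atom 9: O, bond orders sum to 2 (valence 2) → 0 H
  atom 10: aromatic c, 3 neighbours → 0 H
  atom 11: O, bond orders sum to 2 (valence 2) → 0 H
  atom 12: C, bond orders sum to 1 (valence 4) → 3 H
  atom 13: aromatic c, 3 neighbours → 0 H
  atom 14: C, bond orders sum to 4 (valence 4) → 0 H
  atom 15: O, bond orders sum to 2 (valence 2) → 0 H
  atom 16: C, bond orders sum to 1 (valence 4) → 3 H
  atom 17: aromatic c, 3 neighbours → 0 H
  atom 18: aromatic c, 2 neighbours → 1 H
  atom 19: C, bond orders sum to 4 (valence 4) → 0 H
  atom 20: N, bond orders sum to 3 (valence 3) → 0 H
Totals → C:15, H:10, Cl:1, N:1, O:3.

C15H10ClNO3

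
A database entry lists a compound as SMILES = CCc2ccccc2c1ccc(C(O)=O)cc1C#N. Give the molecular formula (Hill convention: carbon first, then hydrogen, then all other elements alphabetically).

C16H13NO2

Walk through each heavy atom and fill implicit hydrogens from standard valence (C 4, N 3, O 2, S 2, halogen 1); for lowercase aromatic atoms, an aromatic c carries 1 H when it has two neighbours and 0 H with three, and aromatic n carries 0 H:
  atom 1: C, bond orders sum to 1 (valence 4) → 3 H
  atom 2: C, bond orders sum to 2 (valence 4) → 2 H
  atom 3: aromatic c, 3 neighbours → 0 H
  atom 4: aromatic c, 2 neighbours → 1 H
  atom 5: aromatic c, 2 neighbours → 1 H
  atom 6: aromatic c, 2 neighbours → 1 H
  atom 7: aromatic c, 2 neighbours → 1 H
  atom 8: aromatic c, 3 neighbours → 0 H
  atom 9: aromatic c, 3 neighbours → 0 H
  atom 10: aromatic c, 2 neighbours → 1 H
  atom 11: aromatic c, 2 neighbours → 1 H
  atom 12: aromatic c, 3 neighbours → 0 H
  atom 13: C, bond orders sum to 4 (valence 4) → 0 H
  atom 14: O, bond orders sum to 1 (valence 2) → 1 H
  atom 15: O, bond orders sum to 2 (valence 2) → 0 H
  atom 16: aromatic c, 2 neighbours → 1 H
  atom 17: aromatic c, 3 neighbours → 0 H
  atom 18: C, bond orders sum to 4 (valence 4) → 0 H
  atom 19: N, bond orders sum to 3 (valence 3) → 0 H
Totals → C:16, H:13, N:1, O:2.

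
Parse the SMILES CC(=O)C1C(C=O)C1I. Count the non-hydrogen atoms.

Every atom symbol written in the SMILES (organic subset) is one heavy atom; implicit H are not written.
Heavy atoms by element → C:6, I:1, O:2.
Total: 9.

9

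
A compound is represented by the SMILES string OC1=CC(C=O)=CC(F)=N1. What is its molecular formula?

C6H4FNO2

Walk through each heavy atom and fill implicit hydrogens from standard valence (C 4, N 3, O 2, S 2, halogen 1):
  atom 1: O, bond orders sum to 1 (valence 2) → 1 H
  atom 2: C, bond orders sum to 4 (valence 4) → 0 H
  atom 3: C, bond orders sum to 3 (valence 4) → 1 H
  atom 4: C, bond orders sum to 4 (valence 4) → 0 H
  atom 5: C, bond orders sum to 3 (valence 4) → 1 H
  atom 6: O, bond orders sum to 2 (valence 2) → 0 H
  atom 7: C, bond orders sum to 3 (valence 4) → 1 H
  atom 8: C, bond orders sum to 4 (valence 4) → 0 H
  atom 9: F (halogen, monovalent) → 0 H
  atom 10: N, bond orders sum to 3 (valence 3) → 0 H
Totals → C:6, H:4, F:1, N:1, O:2.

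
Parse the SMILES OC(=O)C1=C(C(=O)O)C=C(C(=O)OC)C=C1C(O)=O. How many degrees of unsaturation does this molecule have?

Molecular formula: C11H8O8.
DoU = (2C + 2 + N − H − X) / 2, where X is the halogen count and O/S are ignored.
    = (2·11 + 2 + 0 − 8 − 0) / 2 = 16 / 2 = 8.

8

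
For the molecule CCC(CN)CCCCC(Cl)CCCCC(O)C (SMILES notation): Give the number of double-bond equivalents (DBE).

Molecular formula: C15H32ClNO.
DoU = (2C + 2 + N − H − X) / 2, where X is the halogen count and O/S are ignored.
    = (2·15 + 2 + 1 − 32 − 1) / 2 = 0 / 2 = 0.

0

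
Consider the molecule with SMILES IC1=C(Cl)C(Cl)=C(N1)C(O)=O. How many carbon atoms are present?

5

Count every carbon token in the SMILES (each C, including those in ring-closure positions and inside branches).
Carbon count: 5.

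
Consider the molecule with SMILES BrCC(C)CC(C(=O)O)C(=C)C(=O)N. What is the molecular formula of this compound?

C9H14BrNO3

Walk through each heavy atom and fill implicit hydrogens from standard valence (C 4, N 3, O 2, S 2, halogen 1):
  atom 1: Br (halogen, monovalent) → 0 H
  atom 2: C, bond orders sum to 2 (valence 4) → 2 H
  atom 3: C, bond orders sum to 3 (valence 4) → 1 H
  atom 4: C, bond orders sum to 1 (valence 4) → 3 H
  atom 5: C, bond orders sum to 2 (valence 4) → 2 H
  atom 6: C, bond orders sum to 3 (valence 4) → 1 H
  atom 7: C, bond orders sum to 4 (valence 4) → 0 H
  atom 8: O, bond orders sum to 2 (valence 2) → 0 H
  atom 9: O, bond orders sum to 1 (valence 2) → 1 H
  atom 10: C, bond orders sum to 4 (valence 4) → 0 H
  atom 11: C, bond orders sum to 2 (valence 4) → 2 H
  atom 12: C, bond orders sum to 4 (valence 4) → 0 H
  atom 13: O, bond orders sum to 2 (valence 2) → 0 H
  atom 14: N, bond orders sum to 1 (valence 3) → 2 H
Totals → C:9, H:14, Br:1, N:1, O:3.
In Hill order: C9H14BrNO3.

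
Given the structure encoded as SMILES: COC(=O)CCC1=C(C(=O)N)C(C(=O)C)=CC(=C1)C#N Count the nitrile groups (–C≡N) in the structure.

The nitrile motif appears at heavy-atom position 19 in the SMILES.
Other groups present: 1 amide, 1 ester, 1 ketone.
Nitrile count: 1.

1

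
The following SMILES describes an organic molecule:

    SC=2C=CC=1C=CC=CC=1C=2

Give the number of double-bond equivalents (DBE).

Molecular formula: C10H8S.
DoU = (2C + 2 + N − H − X) / 2, where X is the halogen count and O/S are ignored.
    = (2·10 + 2 + 0 − 8 − 0) / 2 = 14 / 2 = 7.

7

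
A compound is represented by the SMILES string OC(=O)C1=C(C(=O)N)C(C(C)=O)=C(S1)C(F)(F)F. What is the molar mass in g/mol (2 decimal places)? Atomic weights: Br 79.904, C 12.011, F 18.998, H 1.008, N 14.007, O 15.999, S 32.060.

First, the molecular formula is C9H6F3NO4S (counting implicit H from valence).
  C: 9 × 12.011 = 108.099
  F: 3 × 18.998 = 56.994
  H: 6 × 1.008 = 6.048
  N: 1 × 14.007 = 14.007
  O: 4 × 15.999 = 63.996
  S: 1 × 32.060 = 32.060
Sum: 9×12.011 + 3×18.998 + 6×1.008 + 1×14.007 + 4×15.999 + 1×32.060 = 281.204 → 281.20 g/mol.

281.20 g/mol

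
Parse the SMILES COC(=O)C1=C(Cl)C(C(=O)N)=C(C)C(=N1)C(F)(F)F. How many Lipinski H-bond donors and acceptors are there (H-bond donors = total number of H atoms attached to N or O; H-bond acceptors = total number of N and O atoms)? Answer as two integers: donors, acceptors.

2, 5

Donors: find every N or O and count the H atoms it carries.
  atom 2 (O): bond orders sum to 2 → 0 H
  atom 4 (O): bond orders sum to 2 → 0 H
  atom 10 (O): bond orders sum to 2 → 0 H
  atom 11 (N): bond orders sum to 1 → 2 H
  atom 15 (N): bond orders sum to 3 → 0 H
Lipinski HBD = 2.
Acceptors: N atoms = 2, O atoms = 3 → HBA = 5.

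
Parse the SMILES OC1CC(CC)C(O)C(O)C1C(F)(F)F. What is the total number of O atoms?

Scan the SMILES for O atoms (remember two-letter symbols like Cl and Br are single atoms).
Oxygen count: 3.

3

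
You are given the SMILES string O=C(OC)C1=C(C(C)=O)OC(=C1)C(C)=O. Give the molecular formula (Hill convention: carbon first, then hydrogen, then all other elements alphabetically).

C10H10O5

Walk through each heavy atom and fill implicit hydrogens from standard valence (C 4, N 3, O 2, S 2, halogen 1):
  atom 1: O, bond orders sum to 2 (valence 2) → 0 H
  atom 2: C, bond orders sum to 4 (valence 4) → 0 H
  atom 3: O, bond orders sum to 2 (valence 2) → 0 H
  atom 4: C, bond orders sum to 1 (valence 4) → 3 H
  atom 5: C, bond orders sum to 4 (valence 4) → 0 H
  atom 6: C, bond orders sum to 4 (valence 4) → 0 H
  atom 7: C, bond orders sum to 4 (valence 4) → 0 H
  atom 8: C, bond orders sum to 1 (valence 4) → 3 H
  atom 9: O, bond orders sum to 2 (valence 2) → 0 H
  atom 10: O, bond orders sum to 2 (valence 2) → 0 H
  atom 11: C, bond orders sum to 4 (valence 4) → 0 H
  atom 12: C, bond orders sum to 3 (valence 4) → 1 H
  atom 13: C, bond orders sum to 4 (valence 4) → 0 H
  atom 14: C, bond orders sum to 1 (valence 4) → 3 H
  atom 15: O, bond orders sum to 2 (valence 2) → 0 H
Totals → C:10, H:10, O:5.
In Hill order: C10H10O5.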